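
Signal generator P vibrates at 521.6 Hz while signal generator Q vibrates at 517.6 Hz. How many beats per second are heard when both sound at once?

f_beat = |f₁ − f₂|.
|521.6 − 517.6| = 4 Hz.

4 Hz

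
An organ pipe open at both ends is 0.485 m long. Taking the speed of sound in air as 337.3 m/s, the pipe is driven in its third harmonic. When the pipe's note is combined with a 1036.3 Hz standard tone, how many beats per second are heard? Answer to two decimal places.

Open pipe: f_n = n·v/(2L) = 3·337.3/(2·0.485) = 1043.1959 Hz.
f_beat = |1043.1959 − 1036.3| = 6.90 Hz.

6.90 Hz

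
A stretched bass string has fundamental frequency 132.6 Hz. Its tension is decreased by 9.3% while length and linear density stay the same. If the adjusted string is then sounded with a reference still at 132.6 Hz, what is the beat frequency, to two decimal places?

6.32 Hz

For a string, f ∝ √T, so the new frequency is 132.6·√0.907 = 126.2837 Hz.
f_beat = |126.2837 − 132.6| = 6.32 Hz.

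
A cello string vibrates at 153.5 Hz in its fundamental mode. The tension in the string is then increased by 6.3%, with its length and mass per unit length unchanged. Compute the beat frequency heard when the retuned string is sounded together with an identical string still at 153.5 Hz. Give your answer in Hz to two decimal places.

4.76 Hz

For a string, f ∝ √T, so the new frequency is 153.5·√1.063 = 158.2614 Hz.
f_beat = |158.2614 − 153.5| = 4.76 Hz.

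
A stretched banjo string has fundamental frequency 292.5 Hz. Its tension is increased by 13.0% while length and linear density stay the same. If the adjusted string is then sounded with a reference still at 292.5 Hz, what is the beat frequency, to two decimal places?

18.43 Hz

For a string, f ∝ √T, so the new frequency is 292.5·√1.130 = 310.9318 Hz.
f_beat = |310.9318 − 292.5| = 18.43 Hz.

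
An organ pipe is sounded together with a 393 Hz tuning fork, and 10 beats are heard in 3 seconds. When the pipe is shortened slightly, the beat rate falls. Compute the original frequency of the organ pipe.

Beat frequency = 10/3 = 3.3333 Hz.
|f − 393| = 3.3333, so the organ pipe was at either 389.6667 Hz or 396.3333 Hz.
A shorter pipe has a higher fundamental; the adjustment raises the organ pipe's frequency.
The beat rate fell, so the adjustment moved the organ pipe toward 393 Hz — it must have started below the reference.

389.6667 Hz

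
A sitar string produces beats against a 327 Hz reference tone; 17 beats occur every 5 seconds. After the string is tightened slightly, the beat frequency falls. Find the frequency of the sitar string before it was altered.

323.6 Hz

Beat frequency = 17/5 = 3.4 Hz.
|f − 327| = 3.4, so the sitar string was at either 323.6 Hz or 330.4 Hz.
Increasing tension raises a string's frequency; the adjustment raises the sitar string's frequency.
The beat rate fell, so the adjustment moved the sitar string toward 327 Hz — it must have started below the reference.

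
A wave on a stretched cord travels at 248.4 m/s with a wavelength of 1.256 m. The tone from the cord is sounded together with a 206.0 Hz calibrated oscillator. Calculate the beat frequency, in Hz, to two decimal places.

Source frequency f = v/λ = 248.4/1.256 = 197.7707 Hz.
f_beat = |197.7707 − 206.0| = 8.23 Hz.

8.23 Hz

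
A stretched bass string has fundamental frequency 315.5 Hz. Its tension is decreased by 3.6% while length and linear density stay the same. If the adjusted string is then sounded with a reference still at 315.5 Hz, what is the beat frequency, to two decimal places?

5.73 Hz

For a string, f ∝ √T, so the new frequency is 315.5·√0.964 = 309.7689 Hz.
f_beat = |309.7689 − 315.5| = 5.73 Hz.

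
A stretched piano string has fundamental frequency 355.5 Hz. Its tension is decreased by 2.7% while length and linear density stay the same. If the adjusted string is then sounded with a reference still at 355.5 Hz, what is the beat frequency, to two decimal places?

For a string, f ∝ √T, so the new frequency is 355.5·√0.973 = 350.6679 Hz.
f_beat = |350.6679 − 355.5| = 4.83 Hz.

4.83 Hz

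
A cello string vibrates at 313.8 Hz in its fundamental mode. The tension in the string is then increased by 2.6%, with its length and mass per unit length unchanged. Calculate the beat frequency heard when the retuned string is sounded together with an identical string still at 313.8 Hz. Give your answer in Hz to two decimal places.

4.05 Hz

For a string, f ∝ √T, so the new frequency is 313.8·√1.026 = 317.8532 Hz.
f_beat = |317.8532 − 313.8| = 4.05 Hz.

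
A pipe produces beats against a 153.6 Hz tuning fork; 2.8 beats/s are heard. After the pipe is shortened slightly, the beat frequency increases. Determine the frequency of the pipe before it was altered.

156.4 Hz

|f − 153.6| = 2.8, so the pipe was at either 150.8 Hz or 156.4 Hz.
A shorter pipe has a higher fundamental; the adjustment raises the pipe's frequency.
The beat rate rose, so the adjustment moved the pipe further from 153.6 Hz — it was already above the reference.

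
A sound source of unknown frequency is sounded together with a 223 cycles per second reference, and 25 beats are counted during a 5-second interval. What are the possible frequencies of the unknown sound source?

Beat frequency = 25/5 = 5 Hz.
|f − 223| = 5, so f = 223 ± 5.

218 Hz or 228 Hz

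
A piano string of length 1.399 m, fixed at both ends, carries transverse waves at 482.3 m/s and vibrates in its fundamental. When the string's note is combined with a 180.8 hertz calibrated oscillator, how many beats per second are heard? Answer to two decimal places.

8.43 Hz

For a string fixed at both ends, f_n = n·v/(2L) = 1·482.3/(2·1.399) = 172.3731 Hz.
f_beat = |172.3731 − 180.8| = 8.43 Hz.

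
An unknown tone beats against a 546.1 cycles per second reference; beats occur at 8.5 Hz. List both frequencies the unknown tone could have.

|f − 546.1| = 8.5, so f = 546.1 ± 8.5.

537.6 Hz or 554.6 Hz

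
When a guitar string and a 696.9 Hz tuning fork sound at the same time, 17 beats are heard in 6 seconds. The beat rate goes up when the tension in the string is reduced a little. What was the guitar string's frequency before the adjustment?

694.0667 Hz

Beat frequency = 17/6 = 2.8333 Hz.
|f − 696.9| = 2.8333, so the guitar string was at either 694.0667 Hz or 699.7333 Hz.
Lower tension means lower frequency; the adjustment lowers the guitar string's frequency.
The beat rate rose, so the adjustment moved the guitar string further from 696.9 Hz — it was already below the reference.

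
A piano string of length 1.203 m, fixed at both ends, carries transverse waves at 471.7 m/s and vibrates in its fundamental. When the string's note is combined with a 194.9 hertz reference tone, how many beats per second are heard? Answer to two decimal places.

For a string fixed at both ends, f_n = n·v/(2L) = 1·471.7/(2·1.203) = 196.0515 Hz.
f_beat = |196.0515 − 194.9| = 1.15 Hz.

1.15 Hz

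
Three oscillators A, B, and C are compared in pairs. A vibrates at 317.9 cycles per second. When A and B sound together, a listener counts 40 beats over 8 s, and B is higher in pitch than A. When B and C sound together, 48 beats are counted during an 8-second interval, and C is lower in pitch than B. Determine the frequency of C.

A–B: Beat frequency = 40/8 = 5 Hz.
B is above A, so f_B = 317.9 + 5 = 322.9 Hz.
B–C: Beat frequency = 48/8 = 6 Hz.
C is below B, so f_C = 322.9 − 6 = 316.9 Hz.

316.9 Hz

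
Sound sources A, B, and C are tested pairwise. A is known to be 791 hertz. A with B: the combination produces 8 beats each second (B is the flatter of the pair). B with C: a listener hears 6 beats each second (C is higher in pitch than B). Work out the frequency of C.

789 Hz

B is below A, so f_B = 791 − 8 = 783 Hz.
C is above B, so f_C = 783 + 6 = 789 Hz.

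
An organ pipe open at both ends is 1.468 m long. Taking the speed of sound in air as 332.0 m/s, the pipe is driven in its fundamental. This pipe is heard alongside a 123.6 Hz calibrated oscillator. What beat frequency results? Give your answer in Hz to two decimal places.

Open pipe: f_n = n·v/(2L) = 1·332.0/(2·1.468) = 113.0790 Hz.
f_beat = |113.0790 − 123.6| = 10.52 Hz.

10.52 Hz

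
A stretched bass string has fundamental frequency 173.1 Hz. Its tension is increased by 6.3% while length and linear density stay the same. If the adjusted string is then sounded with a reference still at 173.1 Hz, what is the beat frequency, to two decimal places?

5.37 Hz

For a string, f ∝ √T, so the new frequency is 173.1·√1.063 = 178.4694 Hz.
f_beat = |178.4694 − 173.1| = 5.37 Hz.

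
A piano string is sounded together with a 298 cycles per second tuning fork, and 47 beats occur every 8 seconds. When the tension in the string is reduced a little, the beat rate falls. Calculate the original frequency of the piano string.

Beat frequency = 47/8 = 5.875 Hz.
|f − 298| = 5.875, so the piano string was at either 292.125 Hz or 303.875 Hz.
Lower tension means lower frequency; the adjustment lowers the piano string's frequency.
The beat rate fell, so the adjustment moved the piano string toward 298 Hz — it must have started above the reference.

303.875 Hz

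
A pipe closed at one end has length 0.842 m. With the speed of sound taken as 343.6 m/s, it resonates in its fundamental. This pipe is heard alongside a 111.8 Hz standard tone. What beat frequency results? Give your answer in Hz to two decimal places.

Closed pipe (odd harmonics): f_n = n·v/(4L) = 1·343.6/(4·0.842) = 102.0190 Hz.
f_beat = |102.0190 − 111.8| = 9.78 Hz.

9.78 Hz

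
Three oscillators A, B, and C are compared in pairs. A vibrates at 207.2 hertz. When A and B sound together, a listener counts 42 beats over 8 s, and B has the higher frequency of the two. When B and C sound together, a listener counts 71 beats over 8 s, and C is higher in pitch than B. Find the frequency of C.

221.325 Hz

A–B: Beat frequency = 42/8 = 5.25 Hz.
B is above A, so f_B = 207.2 + 5.25 = 212.45 Hz.
B–C: Beat frequency = 71/8 = 8.875 Hz.
C is above B, so f_C = 212.45 + 8.875 = 221.325 Hz.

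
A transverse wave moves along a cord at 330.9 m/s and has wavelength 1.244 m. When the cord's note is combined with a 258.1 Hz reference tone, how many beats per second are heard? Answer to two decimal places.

7.90 Hz

Source frequency f = v/λ = 330.9/1.244 = 265.9968 Hz.
f_beat = |265.9968 − 258.1| = 7.90 Hz.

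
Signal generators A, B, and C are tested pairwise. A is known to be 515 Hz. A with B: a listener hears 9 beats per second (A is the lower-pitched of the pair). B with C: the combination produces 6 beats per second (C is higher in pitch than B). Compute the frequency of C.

B is above A, so f_B = 515 + 9 = 524 Hz.
C is above B, so f_C = 524 + 6 = 530 Hz.

530 Hz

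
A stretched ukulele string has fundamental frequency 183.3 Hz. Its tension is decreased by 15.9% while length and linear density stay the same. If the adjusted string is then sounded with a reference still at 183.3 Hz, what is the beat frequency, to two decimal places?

For a string, f ∝ √T, so the new frequency is 183.3·√0.841 = 168.0972 Hz.
f_beat = |168.0972 − 183.3| = 15.20 Hz.

15.20 Hz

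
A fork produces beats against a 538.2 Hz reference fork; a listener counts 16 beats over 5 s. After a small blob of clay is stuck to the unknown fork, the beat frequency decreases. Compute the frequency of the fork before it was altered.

541.4 Hz

Beat frequency = 16/5 = 3.2 Hz.
|f − 538.2| = 3.2, so the fork was at either 535 Hz or 541.4 Hz.
Adding mass to a fork lowers its frequency; the adjustment lowers the fork's frequency.
The beat rate fell, so the adjustment moved the fork toward 538.2 Hz — it must have started above the reference.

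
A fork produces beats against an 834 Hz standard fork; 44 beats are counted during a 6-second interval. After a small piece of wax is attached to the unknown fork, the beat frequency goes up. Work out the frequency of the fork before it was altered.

826.6667 Hz

Beat frequency = 44/6 = 7.3333 Hz.
|f − 834| = 7.3333, so the fork was at either 826.6667 Hz or 841.3333 Hz.
Loading a fork with wax lowers its frequency; the adjustment lowers the fork's frequency.
The beat rate rose, so the adjustment moved the fork further from 834 Hz — it was already below the reference.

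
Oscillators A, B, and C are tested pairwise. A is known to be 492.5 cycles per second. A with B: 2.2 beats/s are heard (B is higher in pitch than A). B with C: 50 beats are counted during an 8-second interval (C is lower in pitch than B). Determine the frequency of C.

488.45 Hz

B is above A, so f_B = 492.5 + 2.2 = 494.7 Hz.
B–C: Beat frequency = 50/8 = 6.25 Hz.
C is below B, so f_C = 494.7 − 6.25 = 488.45 Hz.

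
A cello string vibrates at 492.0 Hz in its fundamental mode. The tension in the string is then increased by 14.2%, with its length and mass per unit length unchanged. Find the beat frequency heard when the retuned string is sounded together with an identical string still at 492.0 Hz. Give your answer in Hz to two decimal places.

For a string, f ∝ √T, so the new frequency is 492.0·√1.142 = 525.7728 Hz.
f_beat = |525.7728 − 492.0| = 33.77 Hz.

33.77 Hz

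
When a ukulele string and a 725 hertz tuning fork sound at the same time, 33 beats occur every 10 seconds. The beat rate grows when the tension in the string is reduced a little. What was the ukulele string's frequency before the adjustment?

721.7 Hz

Beat frequency = 33/10 = 3.3 Hz.
|f − 725| = 3.3, so the ukulele string was at either 721.7 Hz or 728.3 Hz.
Lower tension means lower frequency; the adjustment lowers the ukulele string's frequency.
The beat rate rose, so the adjustment moved the ukulele string further from 725 Hz — it was already below the reference.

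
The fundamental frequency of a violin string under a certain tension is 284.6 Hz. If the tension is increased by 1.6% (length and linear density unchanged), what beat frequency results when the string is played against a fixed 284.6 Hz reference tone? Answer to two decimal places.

2.27 Hz

For a string, f ∝ √T, so the new frequency is 284.6·√1.016 = 286.8678 Hz.
f_beat = |286.8678 − 284.6| = 2.27 Hz.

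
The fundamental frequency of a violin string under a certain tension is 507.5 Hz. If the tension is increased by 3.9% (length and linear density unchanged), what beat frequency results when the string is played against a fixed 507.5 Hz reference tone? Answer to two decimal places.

9.80 Hz

For a string, f ∝ √T, so the new frequency is 507.5·√1.039 = 517.3016 Hz.
f_beat = |517.3016 − 507.5| = 9.80 Hz.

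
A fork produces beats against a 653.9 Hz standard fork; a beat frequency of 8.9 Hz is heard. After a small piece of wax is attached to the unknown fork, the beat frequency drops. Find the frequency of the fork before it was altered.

662.8 Hz

|f − 653.9| = 8.9, so the fork was at either 645 Hz or 662.8 Hz.
Loading a fork with wax lowers its frequency; the adjustment lowers the fork's frequency.
The beat rate fell, so the adjustment moved the fork toward 653.9 Hz — it must have started above the reference.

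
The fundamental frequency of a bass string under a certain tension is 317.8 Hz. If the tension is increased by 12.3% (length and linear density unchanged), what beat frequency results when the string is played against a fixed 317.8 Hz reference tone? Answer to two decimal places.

18.98 Hz

For a string, f ∝ √T, so the new frequency is 317.8·√1.123 = 336.7780 Hz.
f_beat = |336.7780 − 317.8| = 18.98 Hz.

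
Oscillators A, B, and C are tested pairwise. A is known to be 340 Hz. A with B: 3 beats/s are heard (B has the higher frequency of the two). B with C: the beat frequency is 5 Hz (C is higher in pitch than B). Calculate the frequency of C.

B is above A, so f_B = 340 + 3 = 343 Hz.
C is above B, so f_C = 343 + 5 = 348 Hz.

348 Hz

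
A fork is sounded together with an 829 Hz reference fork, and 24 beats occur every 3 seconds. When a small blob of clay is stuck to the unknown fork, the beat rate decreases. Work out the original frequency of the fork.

Beat frequency = 24/3 = 8 Hz.
|f − 829| = 8, so the fork was at either 821 Hz or 837 Hz.
Adding mass to a fork lowers its frequency; the adjustment lowers the fork's frequency.
The beat rate fell, so the adjustment moved the fork toward 829 Hz — it must have started above the reference.

837 Hz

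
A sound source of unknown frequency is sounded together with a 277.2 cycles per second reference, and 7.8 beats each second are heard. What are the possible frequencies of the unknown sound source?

269.4 Hz or 285 Hz

|f − 277.2| = 7.8, so f = 277.2 ± 7.8.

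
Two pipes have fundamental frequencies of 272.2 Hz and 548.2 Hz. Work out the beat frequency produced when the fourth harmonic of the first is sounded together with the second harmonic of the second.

Fourth harmonic of the first: 4·272.2 = 1088.8 Hz.
Second harmonic of the second: 2·548.2 = 1096.4 Hz.
f_beat = |1088.8 − 1096.4| = 7.6 Hz.

7.6 Hz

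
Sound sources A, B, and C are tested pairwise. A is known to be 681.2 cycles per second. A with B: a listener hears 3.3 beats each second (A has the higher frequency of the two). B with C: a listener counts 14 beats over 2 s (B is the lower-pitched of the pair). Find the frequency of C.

684.9 Hz

B is below A, so f_B = 681.2 − 3.3 = 677.9 Hz.
B–C: Beat frequency = 14/2 = 7 Hz.
C is above B, so f_C = 677.9 + 7 = 684.9 Hz.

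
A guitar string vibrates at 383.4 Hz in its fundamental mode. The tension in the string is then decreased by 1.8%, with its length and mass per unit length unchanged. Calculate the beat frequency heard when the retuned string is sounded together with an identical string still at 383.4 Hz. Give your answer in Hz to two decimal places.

For a string, f ∝ √T, so the new frequency is 383.4·√0.982 = 379.9337 Hz.
f_beat = |379.9337 − 383.4| = 3.47 Hz.

3.47 Hz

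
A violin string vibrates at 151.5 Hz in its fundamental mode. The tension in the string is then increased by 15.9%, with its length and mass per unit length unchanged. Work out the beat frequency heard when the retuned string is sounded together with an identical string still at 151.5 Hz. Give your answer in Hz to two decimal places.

11.60 Hz

For a string, f ∝ √T, so the new frequency is 151.5·√1.159 = 163.1001 Hz.
f_beat = |163.1001 − 151.5| = 11.60 Hz.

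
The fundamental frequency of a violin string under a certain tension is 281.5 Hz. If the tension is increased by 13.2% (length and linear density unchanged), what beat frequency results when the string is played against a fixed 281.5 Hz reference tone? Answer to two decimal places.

18.00 Hz

For a string, f ∝ √T, so the new frequency is 281.5·√1.132 = 299.5033 Hz.
f_beat = |299.5033 − 281.5| = 18.00 Hz.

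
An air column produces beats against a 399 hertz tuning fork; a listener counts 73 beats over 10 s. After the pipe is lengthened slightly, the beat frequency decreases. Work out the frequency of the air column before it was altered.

Beat frequency = 73/10 = 7.3 Hz.
|f − 399| = 7.3, so the air column was at either 391.7 Hz or 406.3 Hz.
A longer pipe has a lower fundamental; the adjustment lowers the air column's frequency.
The beat rate fell, so the adjustment moved the air column toward 399 Hz — it must have started above the reference.

406.3 Hz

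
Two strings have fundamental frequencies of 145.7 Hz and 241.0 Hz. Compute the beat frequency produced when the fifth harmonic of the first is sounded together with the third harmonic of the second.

Fifth harmonic of the first: 5·145.7 = 728.5 Hz.
Third harmonic of the second: 3·241.0 = 723.0 Hz.
f_beat = |728.5 − 723.0| = 5.5 Hz.

5.5 Hz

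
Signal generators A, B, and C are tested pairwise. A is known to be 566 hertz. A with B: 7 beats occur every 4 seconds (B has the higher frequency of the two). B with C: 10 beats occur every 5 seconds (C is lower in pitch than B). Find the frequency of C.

A–B: Beat frequency = 7/4 = 1.75 Hz.
B is above A, so f_B = 566 + 1.75 = 567.75 Hz.
B–C: Beat frequency = 10/5 = 2 Hz.
C is below B, so f_C = 567.75 − 2 = 565.75 Hz.

565.75 Hz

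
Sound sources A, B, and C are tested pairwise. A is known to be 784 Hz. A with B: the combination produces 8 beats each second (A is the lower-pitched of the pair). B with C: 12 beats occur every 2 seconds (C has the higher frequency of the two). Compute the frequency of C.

798 Hz

B is above A, so f_B = 784 + 8 = 792 Hz.
B–C: Beat frequency = 12/2 = 6 Hz.
C is above B, so f_C = 792 + 6 = 798 Hz.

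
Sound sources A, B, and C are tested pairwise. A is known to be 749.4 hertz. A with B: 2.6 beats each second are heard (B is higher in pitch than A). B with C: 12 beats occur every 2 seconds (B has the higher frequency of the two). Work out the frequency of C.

B is above A, so f_B = 749.4 + 2.6 = 752 Hz.
B–C: Beat frequency = 12/2 = 6 Hz.
C is below B, so f_C = 752 − 6 = 746 Hz.

746 Hz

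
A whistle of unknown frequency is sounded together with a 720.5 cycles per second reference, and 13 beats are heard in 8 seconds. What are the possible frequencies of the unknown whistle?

Beat frequency = 13/8 = 1.625 Hz.
|f − 720.5| = 1.625, so f = 720.5 ± 1.625.

718.875 Hz or 722.125 Hz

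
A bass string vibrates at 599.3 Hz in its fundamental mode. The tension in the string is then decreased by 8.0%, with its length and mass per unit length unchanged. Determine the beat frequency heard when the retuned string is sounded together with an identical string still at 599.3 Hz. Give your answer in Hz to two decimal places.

For a string, f ∝ √T, so the new frequency is 599.3·√0.920 = 574.8284 Hz.
f_beat = |574.8284 − 599.3| = 24.47 Hz.

24.47 Hz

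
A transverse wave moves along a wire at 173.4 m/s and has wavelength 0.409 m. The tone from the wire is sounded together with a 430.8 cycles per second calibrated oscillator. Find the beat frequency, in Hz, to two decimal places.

6.84 Hz

Source frequency f = v/λ = 173.4/0.409 = 423.9609 Hz.
f_beat = |423.9609 − 430.8| = 6.84 Hz.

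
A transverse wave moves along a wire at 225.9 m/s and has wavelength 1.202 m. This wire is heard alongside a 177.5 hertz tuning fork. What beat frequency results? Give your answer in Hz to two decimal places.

Source frequency f = v/λ = 225.9/1.202 = 187.9368 Hz.
f_beat = |187.9368 − 177.5| = 10.44 Hz.

10.44 Hz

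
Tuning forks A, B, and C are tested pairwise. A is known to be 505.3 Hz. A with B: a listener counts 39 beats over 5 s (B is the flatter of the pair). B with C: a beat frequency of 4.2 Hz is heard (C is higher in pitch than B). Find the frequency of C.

501.7 Hz

A–B: Beat frequency = 39/5 = 7.8 Hz.
B is below A, so f_B = 505.3 − 7.8 = 497.5 Hz.
C is above B, so f_C = 497.5 + 4.2 = 501.7 Hz.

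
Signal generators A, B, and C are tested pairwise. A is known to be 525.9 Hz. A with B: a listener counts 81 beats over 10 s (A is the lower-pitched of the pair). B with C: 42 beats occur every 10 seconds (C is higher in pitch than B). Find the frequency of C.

A–B: Beat frequency = 81/10 = 8.1 Hz.
B is above A, so f_B = 525.9 + 8.1 = 534 Hz.
B–C: Beat frequency = 42/10 = 4.2 Hz.
C is above B, so f_C = 534 + 4.2 = 538.2 Hz.

538.2 Hz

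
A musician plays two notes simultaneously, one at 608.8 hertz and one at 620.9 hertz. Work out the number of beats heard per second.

f_beat = |f₁ − f₂|.
|608.8 − 620.9| = 12.1 Hz.

12.1 Hz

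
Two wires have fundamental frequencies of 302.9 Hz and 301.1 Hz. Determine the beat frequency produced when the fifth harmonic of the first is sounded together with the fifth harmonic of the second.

9.0 Hz

Fifth harmonic of the first: 5·302.9 = 1514.5 Hz.
Fifth harmonic of the second: 5·301.1 = 1505.5 Hz.
f_beat = |1514.5 − 1505.5| = 9.0 Hz.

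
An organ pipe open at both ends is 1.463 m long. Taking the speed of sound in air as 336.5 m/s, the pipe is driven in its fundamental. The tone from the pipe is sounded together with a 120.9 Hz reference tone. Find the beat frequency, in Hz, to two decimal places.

5.90 Hz

Open pipe: f_n = n·v/(2L) = 1·336.5/(2·1.463) = 115.0034 Hz.
f_beat = |115.0034 − 120.9| = 5.90 Hz.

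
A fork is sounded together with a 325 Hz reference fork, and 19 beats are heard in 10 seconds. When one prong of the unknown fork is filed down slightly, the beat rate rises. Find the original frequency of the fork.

326.9 Hz

Beat frequency = 19/10 = 1.9 Hz.
|f − 325| = 1.9, so the fork was at either 323.1 Hz or 326.9 Hz.
Filing a prong removes mass and raises the fork's frequency; the adjustment raises the fork's frequency.
The beat rate rose, so the adjustment moved the fork further from 325 Hz — it was already above the reference.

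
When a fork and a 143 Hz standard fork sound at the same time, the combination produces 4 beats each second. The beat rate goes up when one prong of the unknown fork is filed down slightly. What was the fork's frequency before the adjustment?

147 Hz

|f − 143| = 4, so the fork was at either 139 Hz or 147 Hz.
Filing a prong removes mass and raises the fork's frequency; the adjustment raises the fork's frequency.
The beat rate rose, so the adjustment moved the fork further from 143 Hz — it was already above the reference.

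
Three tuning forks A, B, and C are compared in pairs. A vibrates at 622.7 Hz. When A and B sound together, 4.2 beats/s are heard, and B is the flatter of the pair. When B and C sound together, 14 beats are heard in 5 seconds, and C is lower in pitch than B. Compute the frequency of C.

615.7 Hz

B is below A, so f_B = 622.7 − 4.2 = 618.5 Hz.
B–C: Beat frequency = 14/5 = 2.8 Hz.
C is below B, so f_C = 618.5 − 2.8 = 615.7 Hz.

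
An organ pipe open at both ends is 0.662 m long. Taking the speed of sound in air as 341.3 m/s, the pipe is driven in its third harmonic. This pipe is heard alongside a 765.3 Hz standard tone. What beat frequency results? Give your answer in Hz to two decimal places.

Open pipe: f_n = n·v/(2L) = 3·341.3/(2·0.662) = 773.3384 Hz.
f_beat = |773.3384 − 765.3| = 8.04 Hz.

8.04 Hz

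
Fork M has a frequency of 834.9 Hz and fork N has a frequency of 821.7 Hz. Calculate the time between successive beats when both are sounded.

f_beat = |834.9 − 821.7| = 13.2 Hz.
Beat period T = 1 / f_beat = 1 / 13.2 s.

0.076 s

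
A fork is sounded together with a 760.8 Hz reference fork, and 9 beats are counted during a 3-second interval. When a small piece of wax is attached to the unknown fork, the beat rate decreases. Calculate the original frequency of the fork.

763.8 Hz

Beat frequency = 9/3 = 3 Hz.
|f − 760.8| = 3, so the fork was at either 757.8 Hz or 763.8 Hz.
Loading a fork with wax lowers its frequency; the adjustment lowers the fork's frequency.
The beat rate fell, so the adjustment moved the fork toward 760.8 Hz — it must have started above the reference.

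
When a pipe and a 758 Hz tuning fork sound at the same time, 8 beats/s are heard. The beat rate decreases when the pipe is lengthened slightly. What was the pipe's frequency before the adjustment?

|f − 758| = 8, so the pipe was at either 750 Hz or 766 Hz.
A longer pipe has a lower fundamental; the adjustment lowers the pipe's frequency.
The beat rate fell, so the adjustment moved the pipe toward 758 Hz — it must have started above the reference.

766 Hz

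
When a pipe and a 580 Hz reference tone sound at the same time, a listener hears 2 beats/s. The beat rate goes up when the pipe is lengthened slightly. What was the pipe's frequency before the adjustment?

|f − 580| = 2, so the pipe was at either 578 Hz or 582 Hz.
A longer pipe has a lower fundamental; the adjustment lowers the pipe's frequency.
The beat rate rose, so the adjustment moved the pipe further from 580 Hz — it was already below the reference.

578 Hz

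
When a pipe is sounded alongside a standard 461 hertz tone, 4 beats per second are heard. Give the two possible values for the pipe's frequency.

|f − 461| = 4, so f = 461 ± 4.

457 Hz or 465 Hz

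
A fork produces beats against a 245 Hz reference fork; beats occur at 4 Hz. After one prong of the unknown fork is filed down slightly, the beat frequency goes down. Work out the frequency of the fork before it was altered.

241 Hz

|f − 245| = 4, so the fork was at either 241 Hz or 249 Hz.
Filing a prong removes mass and raises the fork's frequency; the adjustment raises the fork's frequency.
The beat rate fell, so the adjustment moved the fork toward 245 Hz — it must have started below the reference.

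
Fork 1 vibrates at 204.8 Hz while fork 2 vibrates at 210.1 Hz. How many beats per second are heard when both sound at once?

The beat frequency equals the magnitude of the frequency difference.
|204.8 − 210.1| = 5.3 Hz.

5.3 Hz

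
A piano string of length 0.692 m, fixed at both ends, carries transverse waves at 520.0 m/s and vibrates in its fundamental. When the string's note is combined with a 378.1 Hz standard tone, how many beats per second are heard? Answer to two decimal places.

2.38 Hz

For a string fixed at both ends, f_n = n·v/(2L) = 1·520.0/(2·0.692) = 375.7225 Hz.
f_beat = |375.7225 − 378.1| = 2.38 Hz.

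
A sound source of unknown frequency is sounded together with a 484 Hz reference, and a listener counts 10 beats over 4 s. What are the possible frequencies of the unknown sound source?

481.5 Hz or 486.5 Hz

Beat frequency = 10/4 = 2.5 Hz.
|f − 484| = 2.5, so f = 484 ± 2.5.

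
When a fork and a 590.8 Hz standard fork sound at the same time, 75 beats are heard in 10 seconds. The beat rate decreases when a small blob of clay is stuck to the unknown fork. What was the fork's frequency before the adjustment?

598.3 Hz

Beat frequency = 75/10 = 7.5 Hz.
|f − 590.8| = 7.5, so the fork was at either 583.3 Hz or 598.3 Hz.
Adding mass to a fork lowers its frequency; the adjustment lowers the fork's frequency.
The beat rate fell, so the adjustment moved the fork toward 590.8 Hz — it must have started above the reference.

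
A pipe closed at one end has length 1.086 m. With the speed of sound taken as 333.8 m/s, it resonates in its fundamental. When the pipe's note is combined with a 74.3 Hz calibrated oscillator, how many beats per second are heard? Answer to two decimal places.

2.54 Hz

Closed pipe (odd harmonics): f_n = n·v/(4L) = 1·333.8/(4·1.086) = 76.8416 Hz.
f_beat = |76.8416 − 74.3| = 2.54 Hz.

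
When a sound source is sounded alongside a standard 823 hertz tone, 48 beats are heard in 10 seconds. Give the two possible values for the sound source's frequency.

818.2 Hz or 827.8 Hz

Beat frequency = 48/10 = 4.8 Hz.
|f − 823| = 4.8, so f = 823 ± 4.8.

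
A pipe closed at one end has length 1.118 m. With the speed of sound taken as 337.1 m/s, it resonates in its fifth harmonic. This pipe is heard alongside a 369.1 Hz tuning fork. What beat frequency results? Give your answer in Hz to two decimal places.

Closed pipe (odd harmonics): f_n = n·v/(4L) = 5·337.1/(4·1.118) = 376.9007 Hz.
f_beat = |376.9007 − 369.1| = 7.80 Hz.

7.80 Hz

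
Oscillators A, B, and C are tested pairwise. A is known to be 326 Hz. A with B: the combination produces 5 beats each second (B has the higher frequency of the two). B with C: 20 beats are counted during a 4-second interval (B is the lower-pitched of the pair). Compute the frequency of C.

336 Hz

B is above A, so f_B = 326 + 5 = 331 Hz.
B–C: Beat frequency = 20/4 = 5 Hz.
C is above B, so f_C = 331 + 5 = 336 Hz.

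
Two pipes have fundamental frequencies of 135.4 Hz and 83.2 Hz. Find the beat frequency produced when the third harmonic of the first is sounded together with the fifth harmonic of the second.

9.8 Hz

Third harmonic of the first: 3·135.4 = 406.2 Hz.
Fifth harmonic of the second: 5·83.2 = 416.0 Hz.
f_beat = |406.2 − 416.0| = 9.8 Hz.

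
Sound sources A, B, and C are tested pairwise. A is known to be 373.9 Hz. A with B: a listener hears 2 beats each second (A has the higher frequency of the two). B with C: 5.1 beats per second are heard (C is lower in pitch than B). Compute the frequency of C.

366.8 Hz

B is below A, so f_B = 373.9 − 2 = 371.9 Hz.
C is below B, so f_C = 371.9 − 5.1 = 366.8 Hz.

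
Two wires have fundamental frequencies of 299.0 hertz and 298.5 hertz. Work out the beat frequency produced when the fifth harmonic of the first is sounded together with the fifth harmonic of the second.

2.5 Hz

Fifth harmonic of the first: 5·299.0 = 1495.0 Hz.
Fifth harmonic of the second: 5·298.5 = 1492.5 Hz.
f_beat = |1495.0 − 1492.5| = 2.5 Hz.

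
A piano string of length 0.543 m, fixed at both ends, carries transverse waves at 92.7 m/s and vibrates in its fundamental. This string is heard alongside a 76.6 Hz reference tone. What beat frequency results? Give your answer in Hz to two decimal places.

For a string fixed at both ends, f_n = n·v/(2L) = 1·92.7/(2·0.543) = 85.3591 Hz.
f_beat = |85.3591 − 76.6| = 8.76 Hz.

8.76 Hz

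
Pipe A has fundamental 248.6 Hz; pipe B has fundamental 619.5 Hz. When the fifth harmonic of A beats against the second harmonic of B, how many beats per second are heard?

Fifth harmonic of the first: 5·248.6 = 1243.0 Hz.
Second harmonic of the second: 2·619.5 = 1239.0 Hz.
f_beat = |1243.0 − 1239.0| = 4.0 Hz.

4.0 Hz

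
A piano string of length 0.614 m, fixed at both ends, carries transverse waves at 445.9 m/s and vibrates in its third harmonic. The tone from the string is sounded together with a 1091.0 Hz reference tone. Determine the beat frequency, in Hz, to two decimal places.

For a string fixed at both ends, f_n = n·v/(2L) = 3·445.9/(2·0.614) = 1089.3322 Hz.
f_beat = |1089.3322 − 1091.0| = 1.67 Hz.

1.67 Hz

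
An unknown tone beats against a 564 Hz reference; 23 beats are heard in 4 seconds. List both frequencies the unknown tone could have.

558.25 Hz or 569.75 Hz

Beat frequency = 23/4 = 5.75 Hz.
|f − 564| = 5.75, so f = 564 ± 5.75.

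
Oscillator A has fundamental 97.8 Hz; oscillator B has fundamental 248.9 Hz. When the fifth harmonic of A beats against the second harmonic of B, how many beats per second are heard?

Fifth harmonic of the first: 5·97.8 = 489.0 Hz.
Second harmonic of the second: 2·248.9 = 497.8 Hz.
f_beat = |489.0 − 497.8| = 8.8 Hz.

8.8 Hz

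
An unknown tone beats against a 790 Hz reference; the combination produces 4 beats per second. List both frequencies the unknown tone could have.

786 Hz or 794 Hz

|f − 790| = 4, so f = 790 ± 4.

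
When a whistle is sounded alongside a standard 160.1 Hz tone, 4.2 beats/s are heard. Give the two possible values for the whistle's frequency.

|f − 160.1| = 4.2, so f = 160.1 ± 4.2.

155.9 Hz or 164.3 Hz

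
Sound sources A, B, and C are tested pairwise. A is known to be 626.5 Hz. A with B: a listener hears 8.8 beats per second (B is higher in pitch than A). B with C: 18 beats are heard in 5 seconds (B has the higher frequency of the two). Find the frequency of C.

631.7 Hz

B is above A, so f_B = 626.5 + 8.8 = 635.3 Hz.
B–C: Beat frequency = 18/5 = 3.6 Hz.
C is below B, so f_C = 635.3 − 3.6 = 631.7 Hz.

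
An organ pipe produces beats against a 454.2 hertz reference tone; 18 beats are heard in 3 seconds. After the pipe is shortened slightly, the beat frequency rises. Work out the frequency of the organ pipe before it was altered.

Beat frequency = 18/3 = 6 Hz.
|f − 454.2| = 6, so the organ pipe was at either 448.2 Hz or 460.2 Hz.
A shorter pipe has a higher fundamental; the adjustment raises the organ pipe's frequency.
The beat rate rose, so the adjustment moved the organ pipe further from 454.2 Hz — it was already above the reference.

460.2 Hz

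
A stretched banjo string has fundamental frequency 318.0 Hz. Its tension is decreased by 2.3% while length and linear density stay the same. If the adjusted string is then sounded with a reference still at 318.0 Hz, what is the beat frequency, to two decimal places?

3.68 Hz

For a string, f ∝ √T, so the new frequency is 318.0·√0.977 = 314.3217 Hz.
f_beat = |314.3217 − 318.0| = 3.68 Hz.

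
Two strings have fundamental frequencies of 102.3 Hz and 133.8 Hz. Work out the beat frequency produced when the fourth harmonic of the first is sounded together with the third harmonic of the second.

7.8 Hz

Fourth harmonic of the first: 4·102.3 = 409.2 Hz.
Third harmonic of the second: 3·133.8 = 401.4 Hz.
f_beat = |409.2 − 401.4| = 7.8 Hz.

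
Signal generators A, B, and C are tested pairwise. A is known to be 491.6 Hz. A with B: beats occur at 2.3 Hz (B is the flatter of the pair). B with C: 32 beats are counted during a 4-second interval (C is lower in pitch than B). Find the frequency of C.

B is below A, so f_B = 491.6 − 2.3 = 489.3 Hz.
B–C: Beat frequency = 32/4 = 8 Hz.
C is below B, so f_C = 489.3 − 8 = 481.3 Hz.

481.3 Hz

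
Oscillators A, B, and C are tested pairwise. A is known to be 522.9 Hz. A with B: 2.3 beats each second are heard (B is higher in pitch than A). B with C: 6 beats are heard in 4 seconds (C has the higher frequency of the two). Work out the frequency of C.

526.7 Hz

B is above A, so f_B = 522.9 + 2.3 = 525.2 Hz.
B–C: Beat frequency = 6/4 = 1.5 Hz.
C is above B, so f_C = 525.2 + 1.5 = 526.7 Hz.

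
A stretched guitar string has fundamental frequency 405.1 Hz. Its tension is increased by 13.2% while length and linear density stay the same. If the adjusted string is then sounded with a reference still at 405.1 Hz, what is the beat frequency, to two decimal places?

25.91 Hz

For a string, f ∝ √T, so the new frequency is 405.1·√1.132 = 431.0081 Hz.
f_beat = |431.0081 − 405.1| = 25.91 Hz.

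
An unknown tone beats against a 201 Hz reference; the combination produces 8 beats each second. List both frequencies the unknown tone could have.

193 Hz or 209 Hz

|f − 201| = 8, so f = 201 ± 8.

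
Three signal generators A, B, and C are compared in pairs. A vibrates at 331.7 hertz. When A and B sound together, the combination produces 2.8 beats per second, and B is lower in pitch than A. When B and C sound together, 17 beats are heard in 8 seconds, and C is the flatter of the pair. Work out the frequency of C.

B is below A, so f_B = 331.7 − 2.8 = 328.9 Hz.
B–C: Beat frequency = 17/8 = 2.125 Hz.
C is below B, so f_C = 328.9 − 2.125 = 326.775 Hz.

326.775 Hz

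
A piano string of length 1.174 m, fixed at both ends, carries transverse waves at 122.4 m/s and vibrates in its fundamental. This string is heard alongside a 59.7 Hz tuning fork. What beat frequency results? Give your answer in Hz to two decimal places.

7.57 Hz

For a string fixed at both ends, f_n = n·v/(2L) = 1·122.4/(2·1.174) = 52.1295 Hz.
f_beat = |52.1295 − 59.7| = 7.57 Hz.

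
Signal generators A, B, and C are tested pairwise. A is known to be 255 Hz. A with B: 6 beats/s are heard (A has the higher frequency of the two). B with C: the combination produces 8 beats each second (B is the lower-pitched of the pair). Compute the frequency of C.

257 Hz

B is below A, so f_B = 255 − 6 = 249 Hz.
C is above B, so f_C = 249 + 8 = 257 Hz.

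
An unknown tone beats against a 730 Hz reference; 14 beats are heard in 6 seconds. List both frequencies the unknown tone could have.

Beat frequency = 14/6 = 2.3333 Hz.
|f − 730| = 2.3333, so f = 730 ± 2.3333.

727.6667 Hz or 732.3333 Hz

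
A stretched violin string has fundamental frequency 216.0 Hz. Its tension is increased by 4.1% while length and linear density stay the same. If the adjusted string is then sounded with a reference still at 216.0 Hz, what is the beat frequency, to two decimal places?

For a string, f ∝ √T, so the new frequency is 216.0·√1.041 = 220.3835 Hz.
f_beat = |220.3835 − 216.0| = 4.38 Hz.

4.38 Hz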